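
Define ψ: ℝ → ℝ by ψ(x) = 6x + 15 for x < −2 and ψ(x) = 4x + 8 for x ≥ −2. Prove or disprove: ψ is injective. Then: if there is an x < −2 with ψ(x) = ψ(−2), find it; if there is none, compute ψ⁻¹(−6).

Both pieces are strictly increasing (slopes 6 and 4), so each is injective on its own interval.
The left piece maps (−∞, −2) onto (−∞, 3); the right piece maps [−2, ∞) onto [0, ∞).
These images overlap. In particular ψ(−2) = 0 (right piece), and solving 6x + 15 = 0 on the left piece gives x = −5/2 < −2.
So ψ(−5/2) = ψ(−2) with −5/2 ≠ −2, and ψ is not injective. This x = −5/2 is the requested value below −2.

-5/2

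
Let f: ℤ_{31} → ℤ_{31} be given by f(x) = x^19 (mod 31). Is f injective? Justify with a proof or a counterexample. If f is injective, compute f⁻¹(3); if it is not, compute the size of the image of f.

12

Since 31 is prime, the nonzero elements of ℤ_{31} form a cyclic group of order 30.
As gcd(19, 30) = 1, raising to the 19th power is a bijection on this group: if s^19 ≡ t^19 then (st^{−1})^19 = 1, and the only element of order dividing gcd(19, 30) = 1 is 1, so s = t.
With f(0) = 0 this makes f injective on all of ℤ_{31}, hence bijective (finite equal-size domain and codomain). In particular f is injective.
Since f is injective, we find the preimage of 3. The inverse of x ↦ x^19 on (ℤ_{31})^× is x ↦ x^19, because 19·19 = 361 = 12·30 + 1 ≡ 1 (mod 30) and x^{30} = 1 for x ≠ 0 (Fermat). So f⁻¹(3) = 3^19 mod 31.
Repeated squaring mod 31: 3^1 ≡ 3, 3^2 ≡ 3² = 9, 3^4 ≡ 9² = 81 ≡ 19, 3^8 ≡ 19² = 361 ≡ 20, 3^16 ≡ 20² = 400 ≡ 28. Since 19 = 16 + 2 + 1, 3^19 ≡ 28·9·3: 28·9 = 252 ≡ 4, then 4·3 = 12. So 3^19 ≡ 12 (mod 31).
Hence f⁻¹(3) = 12.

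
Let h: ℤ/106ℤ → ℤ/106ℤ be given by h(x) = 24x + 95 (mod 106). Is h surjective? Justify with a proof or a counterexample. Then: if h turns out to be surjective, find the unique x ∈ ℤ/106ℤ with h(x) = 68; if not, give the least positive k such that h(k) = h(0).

Since gcd(24, 106) = 2, we have 24x ≡ 0 (mod 2) for all x, so h(x) ≡ 1 (mod 2).
But 0 ≢ 1 (mod 2), so 0 ∈ ℤ/106ℤ has no preimage. Hence h is not surjective.
Since h is not surjective, we find the least positive k with h(k) = h(0): this means 24k ≡ 0 (mod 106), i.e. 106 ∣ 24k. Since gcd(24, 106) = 2, dividing through by 2 this holds exactly when 53 ∣ 12k, and as gcd(12, 53) = 1, exactly when 53 ∣ k.
The smallest positive such k is 53.

53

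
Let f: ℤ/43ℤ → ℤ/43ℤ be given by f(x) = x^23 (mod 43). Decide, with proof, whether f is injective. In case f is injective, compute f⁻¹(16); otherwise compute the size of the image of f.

4

Since 43 is prime, the nonzero elements of ℤ/43ℤ form a cyclic group of order 42.
As gcd(23, 42) = 1, raising to the 23rd power is a bijection on this group: if s^23 ≡ t^23 then (st^{−1})^23 = 1, and the only element of order dividing gcd(23, 42) = 1 is 1, so s = t.
With f(0) = 0 this makes f injective on all of ℤ/43ℤ, hence bijective (finite equal-size domain and codomain). In particular f is injective.
Since f is injective, we find the preimage of 16. The inverse of x ↦ x^23 on (ℤ/43ℤ)^× is x ↦ x^11, because 23·11 = 253 = 6·42 + 1 ≡ 1 (mod 42) and x^{42} = 1 for x ≠ 0 (Fermat). So f⁻¹(16) = 16^11 mod 43.
Repeated squaring mod 43: 16^1 ≡ 16, 16^2 ≡ 16² = 256 ≡ 41, 16^4 ≡ 41² = 1681 ≡ 4, 16^8 ≡ 4² = 16. Since 11 = 8 + 2 + 1, 16^11 ≡ 16·41·16: 16·41 = 656 ≡ 11, then 11·16 = 176 ≡ 4. So 16^11 ≡ 4 (mod 43).
Hence f⁻¹(16) = 4.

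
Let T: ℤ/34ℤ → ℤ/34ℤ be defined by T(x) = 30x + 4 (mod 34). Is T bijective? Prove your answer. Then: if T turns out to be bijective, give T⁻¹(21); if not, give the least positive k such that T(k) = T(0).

17

We have gcd(30, 34) = 2 > 1. Taking u = 0 and v = 17: T(0) = 4 and T(17) = 30·17 + 4 = 514 ≡ 4 (mod 34).
So T(0) = T(17) while 0 ≠ 17, thus T is not injective, hence not bijective.
Since T is not bijective, we find the least positive k with T(k) = T(0): this means 30k ≡ 0 (mod 34), i.e. 34 ∣ 30k. Since gcd(30, 34) = 2, dividing through by 2 this holds exactly when 17 ∣ 15k, and as gcd(15, 17) = 1, exactly when 17 ∣ k.
The smallest positive such k is 17.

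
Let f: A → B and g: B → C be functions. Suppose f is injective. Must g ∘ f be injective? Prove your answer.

not injective

No. Take A = B = C = {0, 1}, f = identity (injective), and g(x) = 0 for every x.
Then (g ∘ f)(0) = 0 = (g ∘ f)(1) with 0 ≠ 1, so g ∘ f is not injective.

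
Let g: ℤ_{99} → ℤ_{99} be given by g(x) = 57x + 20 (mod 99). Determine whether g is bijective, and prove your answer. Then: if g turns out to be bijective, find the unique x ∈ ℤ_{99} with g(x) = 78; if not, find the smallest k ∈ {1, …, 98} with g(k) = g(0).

33

We have gcd(57, 99) = 3 > 1. Taking u = 0 and v = 33: g(0) = 20 and g(33) = 57·33 + 20 = 1901 ≡ 20 (mod 99).
So g(0) = g(33) while 0 ≠ 33, thus g is not injective, hence not bijective.
Since g is not bijective, we find the least positive k with g(k) = g(0): this means 57k ≡ 0 (mod 99), i.e. 99 ∣ 57k. Since gcd(57, 99) = 3, dividing through by 3 this holds exactly when 33 ∣ 19k, and as gcd(19, 33) = 1, exactly when 33 ∣ k.
The smallest positive such k is 33.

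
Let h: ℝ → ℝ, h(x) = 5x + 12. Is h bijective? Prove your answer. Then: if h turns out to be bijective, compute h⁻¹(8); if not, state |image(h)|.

Suppose h(a) = h(b). Then 5a + 12 = 5b + 12, so 5a = 5b, thus a = b.
For any y ∈ ℝ, x = (y − 12)/5 satisfies h(x) = y.
So h is bijective.
Since h is bijective, we compute h⁻¹(8) = (8 − 12)/5 = −4/5.

-4/5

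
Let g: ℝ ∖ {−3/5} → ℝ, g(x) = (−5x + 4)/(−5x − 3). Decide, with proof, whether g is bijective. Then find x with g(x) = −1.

If g(x) = 1, cross-multiplying gives −5(−5x + 4) = −5(−5x − 3), which simplifies to −20 = 15 — false.  So 1 has no preimage and g is not surjective.
Thus g is not bijective.
Solving g(x) = −1: cross-multiplying gives −5x + 4 = −1(−5x − 3), which rearranges to −10x = −1, so x = 1/10.

1/10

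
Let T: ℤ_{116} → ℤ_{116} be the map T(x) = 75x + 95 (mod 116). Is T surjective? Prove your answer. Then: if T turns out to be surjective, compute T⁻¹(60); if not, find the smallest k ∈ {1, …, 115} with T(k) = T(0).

Since gcd(75, 116) = 1, 75 is invertible modulo 116. Euclid's algorithm: 116 = 1·75 + 41, 75 = 1·41 + 34, 41 = 1·34 + 7, 34 = 4·7 + 6, 7 = 1·6 + 1; back-substituting gives 1 = 99·75 − 64·116, so 75⁻¹ ≡ 99 (mod 116).
For any y ∈ ℤ_{116}, x = 99(y − 95) mod 116 satisfies T(x) = 75·99(y − 95) + 95 ≡ y (since 75·99 ≡ 1 mod 116). So every y has a preimage.
Therefore T is surjective.
Since T is surjective, we find T⁻¹(60): we need 75x ≡ 60 − 95 ≡ 81 (mod 116). Using 75⁻¹ = 99: x ≡ 99·81 = 8019 = 69·116 + 15, so x = 15.
Check: T(15) = 75·15 + 95 = 1220 = 10·116 + 60 ≡ 60 (mod 116).

15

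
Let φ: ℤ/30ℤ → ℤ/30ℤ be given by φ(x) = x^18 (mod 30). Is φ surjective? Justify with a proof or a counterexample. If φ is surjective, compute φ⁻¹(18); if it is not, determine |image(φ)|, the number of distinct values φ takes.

12

φ(2): Repeated squaring mod 30: 2^1 ≡ 2, 2^2 ≡ 2² = 4, 2^4 ≡ 4² = 16, 2^8 ≡ 16² = 256 ≡ 16, 2^16 ≡ 16² = 256 ≡ 16. Since 18 = 16 + 2, 2^18 ≡ 16·4: 16·4 = 64 ≡ 4. So 2^18 ≡ 4 (mod 30).
φ(8): Repeated squaring mod 30: 8^1 ≡ 8, 8^2 ≡ 8² = 64 ≡ 4, 8^4 ≡ 4² = 16, 8^8 ≡ 16² = 256 ≡ 16, 8^16 ≡ 16² = 256 ≡ 16. Since 18 = 16 + 2, 8^18 ≡ 16·4: 16·4 = 64 ≡ 4. So 8^18 ≡ 4 (mod 30).
So φ(2) = φ(8) = 4 while 2 ≠ 8, thus φ is not injective.
A non-injective map from the 30-element set ℤ/30ℤ to itself takes at most 29 distinct values, so it cannot be surjective. Therefore φ is not surjective.
Since φ is not surjective, we determine |image(φ)|. Computing x^18 mod 30 for each x (by repeated squaring, reducing mod 30 at every step), the values φ(0), φ(1), …, φ(29) are: 0, 1, 4, 9, 16, 25, 6, 19, 4, 21, 10, 1, 24, 19, 16, 15, 16, 19, 24, 1, 10, 21, 4, 19, 6, 25, 16, 9, 4, 1.
The distinct values are {0, 1, 4, 6, 9, 10, 15, 16, 19, 21, 24, 25}; there are 12 of them.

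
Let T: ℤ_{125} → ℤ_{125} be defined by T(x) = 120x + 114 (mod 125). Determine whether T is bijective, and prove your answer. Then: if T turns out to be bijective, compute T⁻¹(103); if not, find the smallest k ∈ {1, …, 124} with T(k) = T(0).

25

We have gcd(120, 125) = 5 > 1. Taking a = 0 and b = 25: T(0) = 114 and T(25) = 120·25 + 114 = 3114 ≡ 114 (mod 125).
So T(0) = T(25) while 0 ≠ 25, hence T is not injective, hence not bijective.
Since T is not bijective, we find the least positive k with T(k) = T(0): this means 120k ≡ 0 (mod 125), i.e. 125 ∣ 120k. Since gcd(120, 125) = 5, dividing through by 5 this holds exactly when 25 ∣ 24k, and as gcd(24, 25) = 1, exactly when 25 ∣ k.
The smallest positive such k is 25.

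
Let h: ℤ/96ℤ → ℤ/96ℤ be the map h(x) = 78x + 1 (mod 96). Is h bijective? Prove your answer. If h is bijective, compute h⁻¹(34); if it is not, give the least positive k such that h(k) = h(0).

We have gcd(78, 96) = 6 > 1. Taking u = 0 and v = 16: h(0) = 1 and h(16) = 78·16 + 1 = 1249 ≡ 1 (mod 96).
So h(0) = h(16) while 0 ≠ 16, therefore h is not injective, hence not bijective.
Since h is not bijective, we find the least positive k with h(k) = h(0): this means 78k ≡ 0 (mod 96), i.e. 96 ∣ 78k. Since gcd(78, 96) = 6, dividing through by 6 this holds exactly when 16 ∣ 13k, and as gcd(13, 16) = 1, exactly when 16 ∣ k.
The smallest positive such k is 16.

16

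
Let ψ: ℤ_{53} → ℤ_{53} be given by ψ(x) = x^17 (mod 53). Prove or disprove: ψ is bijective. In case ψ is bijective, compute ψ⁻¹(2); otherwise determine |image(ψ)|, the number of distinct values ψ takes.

Since 53 is prime, the nonzero elements of ℤ_{53} form a cyclic group of order 52.
As gcd(17, 52) = 1, raising to the 17th power is a bijection on this group: if u^17 ≡ v^17 then (uv^{−1})^17 = 1, and the only element of order dividing gcd(17, 52) = 1 is 1, so u = v.
With ψ(0) = 0 this makes ψ injective on all of ℤ_{53}, hence bijective (finite equal-size domain and codomain). In particular ψ is bijective.
Since ψ is bijective, we find the preimage of 2. The inverse of x ↦ x^17 on (ℤ_{53})^× is x ↦ x^49, because 17·49 = 833 = 16·52 + 1 ≡ 1 (mod 52) and x^{52} = 1 for x ≠ 0 (Fermat). So ψ⁻¹(2) = 2^49 mod 53.
Repeated squaring mod 53: 2^1 ≡ 2, 2^2 ≡ 2² = 4, 2^4 ≡ 4² = 16, 2^8 ≡ 16² = 256 ≡ 44, 2^16 ≡ 44² = 1936 ≡ 28, 2^32 ≡ 28² = 784 ≡ 42. Since 49 = 32 + 16 + 1, 2^49 ≡ 42·28·2: 42·28 = 1176 ≡ 10, then 10·2 = 20. So 2^49 ≡ 20 (mod 53).
Hence ψ⁻¹(2) = 20.

20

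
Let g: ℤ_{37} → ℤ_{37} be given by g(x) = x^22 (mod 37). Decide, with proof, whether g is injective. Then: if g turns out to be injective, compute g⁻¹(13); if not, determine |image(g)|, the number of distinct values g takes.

19

g(18): Repeated squaring mod 37: 18^1 ≡ 18, 18^2 ≡ 18² = 324 ≡ 28, 18^4 ≡ 28² = 784 ≡ 7, 18^8 ≡ 7² = 49 ≡ 12, 18^16 ≡ 12² = 144 ≡ 33. Since 22 = 16 + 4 + 2, 18^22 ≡ 33·7·28: 33·7 = 231 ≡ 9, then 9·28 = 252 ≡ 30. So 18^22 ≡ 30 (mod 37).
g(19): Repeated squaring mod 37: 19^1 ≡ 19, 19^2 ≡ 19² = 361 ≡ 28, 19^4 ≡ 28² = 784 ≡ 7, 19^8 ≡ 7² = 49 ≡ 12, 19^16 ≡ 12² = 144 ≡ 33. Since 22 = 16 + 4 + 2, 19^22 ≡ 33·7·28: 33·7 = 231 ≡ 9, then 9·28 = 252 ≡ 30. So 19^22 ≡ 30 (mod 37).
So g(18) = g(19) = 30 while 18 ≠ 19, thus g is not injective.
Since g is not injective, we determine |image(g)|. Computing x^22 mod 37 for each x (by repeated squaring, reducing mod 37 at every step), the values g(0), g(1), …, g(36) are: 0, 1, 21, 7, 34, 4, 36, 33, 11, 12, 10, 26, 16, 3, 27, 28, 9, 25, 30, 30, 25, 9, 28, 27, 3, 16, 26, 10, 12, 11, 33, 36, 4, 34, 7, 21, 1.
The distinct values are {0, 1, 3, 4, 7, 9, 10, 11, 12, 16, 21, 25, 26, 27, 28, 30, 33, 34, 36}; there are 19 of them.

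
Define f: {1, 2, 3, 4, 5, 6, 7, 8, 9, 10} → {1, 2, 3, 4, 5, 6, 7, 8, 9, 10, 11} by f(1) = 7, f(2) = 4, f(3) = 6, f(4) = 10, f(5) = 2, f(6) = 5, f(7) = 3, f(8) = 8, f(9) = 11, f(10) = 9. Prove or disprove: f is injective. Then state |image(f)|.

10

The values f(1), …, f(10) are 7, 4, 6, 10, 2, 5, 3, 8, 11, 9 — all distinct.
So f(a) = f(b) only when a = b, and f is injective.
The image of f is {2, 3, 4, 5, 6, 7, 8, 9, 10, 11}, which has 10 elements.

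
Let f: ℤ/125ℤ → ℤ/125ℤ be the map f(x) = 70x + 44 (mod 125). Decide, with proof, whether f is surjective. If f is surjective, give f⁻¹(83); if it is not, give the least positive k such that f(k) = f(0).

Recall that surjectivity means every element of the codomain has a preimage under f.
Since gcd(70, 125) = 5, we have 70x ≡ 0 (mod 5) for all x, so f(x) ≡ 4 (mod 5).
But 0 ≢ 4 (mod 5), so 0 ∈ ℤ/125ℤ has no preimage. Thus f is not surjective.
Since f is not surjective, we find the least positive k with f(k) = f(0): this means 70k ≡ 0 (mod 125), i.e. 125 ∣ 70k. Since gcd(70, 125) = 5, dividing through by 5 this holds exactly when 25 ∣ 14k, and as gcd(14, 25) = 1, exactly when 25 ∣ k.
The smallest positive such k is 25.

25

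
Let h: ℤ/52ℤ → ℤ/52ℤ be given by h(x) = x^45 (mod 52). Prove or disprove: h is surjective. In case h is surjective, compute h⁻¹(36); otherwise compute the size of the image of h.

15

h(2): Repeated squaring mod 52: 2^1 ≡ 2, 2^2 ≡ 2² = 4, 2^4 ≡ 4² = 16, 2^8 ≡ 16² = 256 ≡ 48, 2^16 ≡ 48² = 2304 ≡ 16, 2^32 ≡ 16² = 256 ≡ 48. Since 45 = 32 + 8 + 4 + 1, 2^45 ≡ 48·48·16·2: 48·48 = 2304 ≡ 16, then 16·16 = 256 ≡ 48, then 48·2 = 96 ≡ 44. So 2^45 ≡ 44 (mod 52).
h(6): Repeated squaring mod 52: 6^1 ≡ 6, 6^2 ≡ 6² = 36, 6^4 ≡ 36² = 1296 ≡ 48, 6^8 ≡ 48² = 2304 ≡ 16, 6^16 ≡ 16² = 256 ≡ 48, 6^32 ≡ 48² = 2304 ≡ 16. Since 45 = 32 + 8 + 4 + 1, 6^45 ≡ 16·16·48·6: 16·16 = 256 ≡ 48, then 48·48 = 2304 ≡ 16, then 16·6 = 96 ≡ 44. So 6^45 ≡ 44 (mod 52).
So h(2) = h(6) = 44 while 2 ≠ 6, therefore h is not injective.
A non-injective map from the 52-element set ℤ/52ℤ to itself takes at most 51 distinct values, so it cannot be surjective. Therefore h is not surjective.
Since h is not surjective, we determine |image(h)|. Computing x^45 mod 52 for each x (by repeated squaring, reducing mod 52 at every step), the values h(0), h(1), …, h(51) are: 0, 1, 44, 27, 12, 5, 44, 47, 8, 1, 12, 47, 12, 13, 40, 31, 40, 25, 44, 31, 8, 21, 40, 51, 8, 25, 0, 27, 44, 1, 12, 31, 44, 21, 8, 27, 12, 21, 12, 39, 40, 5, 40, 51, 44, 5, 8, 47, 40, 25, 8, 51.
The distinct values are {0, 1, 5, 8, 12, 13, 21, 25, 27, 31, 39, 40, 44, 47, 51}; there are 15 of them.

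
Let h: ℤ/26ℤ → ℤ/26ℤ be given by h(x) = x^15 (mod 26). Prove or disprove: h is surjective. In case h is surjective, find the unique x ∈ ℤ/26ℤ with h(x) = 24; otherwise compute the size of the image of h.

10

h(1) = 1^15 = 1.
h(3): Repeated squaring mod 26: 3^1 ≡ 3, 3^2 ≡ 3² = 9, 3^4 ≡ 9² = 81 ≡ 3, 3^8 ≡ 3² = 9. Since 15 = 8 + 4 + 2 + 1, 3^15 ≡ 9·3·9·3: 9·3 = 27 ≡ 1, then 1·9 = 9, then 9·3 = 27 ≡ 1. So 3^15 ≡ 1 (mod 26).
So h(1) = h(3) = 1 while 1 ≠ 3, therefore h is not injective.
A non-injective map from the 26-element set ℤ/26ℤ to itself takes at most 25 distinct values, so it cannot be surjective. So h is not surjective.
Since h is not surjective, we determine |image(h)|. Computing x^15 mod 26 for each x (by repeated squaring, reducing mod 26 at every step), the values h(0), h(1), …, h(25) are: 0, 1, 8, 1, 12, 21, 8, 5, 18, 1, 12, 5, 12, 13, 14, 21, 14, 25, 8, 21, 18, 5, 14, 25, 18, 25.
The distinct values are {0, 1, 5, 8, 12, 13, 14, 18, 21, 25}; there are 10 of them.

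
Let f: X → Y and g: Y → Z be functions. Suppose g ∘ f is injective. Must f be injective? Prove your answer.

Suppose f(a) = f(b). Applying g: (g ∘ f)(a) = (g ∘ f)(b). Since g ∘ f is injective, a = b. Therefore f is injective.

injective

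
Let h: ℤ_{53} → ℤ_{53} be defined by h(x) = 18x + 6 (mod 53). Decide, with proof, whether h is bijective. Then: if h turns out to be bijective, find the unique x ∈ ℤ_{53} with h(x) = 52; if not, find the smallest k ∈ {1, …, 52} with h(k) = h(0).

If h(s) = h(t), then 18s ≡ 18t (mod 53). Because gcd(18, 53) = 1, we may cancel 18 to get s ≡ t (mod 53).
We now compute 18⁻¹ mod 53 explicitly. Euclid's algorithm: 53 = 2·18 + 17, 18 = 1·17 + 1; back-substituting gives 1 = 3·18 − 1·53, so 18⁻¹ ≡ 3 (mod 53).
For any y ∈ ℤ_{53}, x = 3(y − 6) mod 53 satisfies h(x) = 18·3(y − 6) + 6 ≡ y (since 18·3 ≡ 1 mod 53). So every y has a preimage.
Thus h is bijective.
Since h is bijective, we compute h⁻¹(52): solve 18x + 6 ≡ 52 (mod 53), i.e. 18x ≡ 46 (mod 53).
Multiplying by 18⁻¹ = 3 gives x ≡ 3·46 = 138 = 2·53 + 32 ≡ 32 (mod 53).
Check: h(32) = 18·32 + 6 = 582 = 10·53 + 52 ≡ 52 (mod 53).

32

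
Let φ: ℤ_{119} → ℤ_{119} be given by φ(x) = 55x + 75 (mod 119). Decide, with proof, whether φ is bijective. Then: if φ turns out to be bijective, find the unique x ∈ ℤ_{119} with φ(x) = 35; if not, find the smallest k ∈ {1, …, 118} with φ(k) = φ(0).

75

If φ(a) = φ(b), then 55a ≡ 55b (mod 119). Because gcd(55, 119) = 1, we may cancel 55 to get a ≡ b (mod 119).
We now compute 55⁻¹ mod 119 explicitly. Euclid's algorithm: 119 = 2·55 + 9, 55 = 6·9 + 1; back-substituting gives 1 = 13·55 − 6·119, so 55⁻¹ ≡ 13 (mod 119).
Then y ↦ 13(y − 75) is a two-sided inverse to φ, so every y ∈ ℤ_{119} has a preimage.
Hence φ is bijective.
Since φ is bijective, we compute φ⁻¹(35): solve 55x + 75 ≡ 35 (mod 119), i.e. 55x ≡ 79 (mod 119).
Multiplying by 55⁻¹ = 13 gives x ≡ 13·79 = 1027 = 8·119 + 75 ≡ 75 (mod 119).
Check: φ(75) = 55·75 + 75 = 4200 = 35·119 + 35 ≡ 35 (mod 119).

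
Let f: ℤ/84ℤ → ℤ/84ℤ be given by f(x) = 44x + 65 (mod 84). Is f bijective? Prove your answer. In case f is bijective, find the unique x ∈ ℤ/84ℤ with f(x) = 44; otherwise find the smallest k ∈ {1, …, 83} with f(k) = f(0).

21

We have gcd(44, 84) = 4 > 1. Taking a = 0 and b = 21: f(0) = 65 and f(21) = 44·21 + 65 = 989 ≡ 65 (mod 84).
So f(0) = f(21) while 0 ≠ 21, so f is not injective, hence not bijective.
Since f is not bijective, we find the least positive k with f(k) = f(0): this means 44k ≡ 0 (mod 84), i.e. 84 ∣ 44k. Since gcd(44, 84) = 4, dividing through by 4 this holds exactly when 21 ∣ 11k, and as gcd(11, 21) = 1, exactly when 21 ∣ k.
The smallest positive such k is 21.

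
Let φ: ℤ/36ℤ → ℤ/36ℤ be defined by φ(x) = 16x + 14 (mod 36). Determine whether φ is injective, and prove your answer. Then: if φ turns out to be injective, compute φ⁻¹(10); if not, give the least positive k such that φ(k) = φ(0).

Recall that φ is injective if φ(u) = φ(v) implies u = v.
We have gcd(16, 36) = 4 > 1. Taking u = 0 and v = 9: φ(0) = 14 and φ(9) = 16·9 + 14 = 158 ≡ 14 (mod 36).
So φ(0) = φ(9) while 0 ≠ 9, therefore φ is not injective.
Since φ is not injective, we find the least positive k with φ(k) = φ(0): this means 16k ≡ 0 (mod 36), i.e. 36 ∣ 16k. Since gcd(16, 36) = 4, dividing through by 4 this holds exactly when 9 ∣ 4k, and as gcd(4, 9) = 1, exactly when 9 ∣ k.
The smallest positive such k is 9.

9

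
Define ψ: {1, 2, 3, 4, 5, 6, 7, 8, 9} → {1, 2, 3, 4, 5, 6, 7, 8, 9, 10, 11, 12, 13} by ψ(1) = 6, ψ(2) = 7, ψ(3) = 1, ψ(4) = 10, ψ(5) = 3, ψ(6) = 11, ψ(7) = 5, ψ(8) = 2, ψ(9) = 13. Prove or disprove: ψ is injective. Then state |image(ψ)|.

The values ψ(1), …, ψ(9) are 6, 7, 1, 10, 3, 11, 5, 2, 13 — all distinct.
So ψ(a) = ψ(b) only when a = b, and ψ is injective.
The image of ψ is {1, 2, 3, 5, 6, 7, 10, 11, 13}, which has 9 elements.

9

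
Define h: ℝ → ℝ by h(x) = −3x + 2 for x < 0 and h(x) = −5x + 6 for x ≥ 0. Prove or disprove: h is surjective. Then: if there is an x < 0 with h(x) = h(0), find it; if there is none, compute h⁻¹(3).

Both pieces are strictly decreasing (slopes −3 and −5), so each is injective on its own interval.
The left piece maps (−∞, 0) onto (2, ∞); the right piece maps [0, ∞) onto (−∞, 6].
The union (2, ∞) ∪ (−∞, 6] covers ℝ, so h is surjective.
For the follow-up: the images overlap, so an x < 0 with h(x) = h(0) exists. h(0) = 6; solving −3x + 2 = 6 for x < 0 gives x = (6 − 2)/(−3) = −4/3.

-4/3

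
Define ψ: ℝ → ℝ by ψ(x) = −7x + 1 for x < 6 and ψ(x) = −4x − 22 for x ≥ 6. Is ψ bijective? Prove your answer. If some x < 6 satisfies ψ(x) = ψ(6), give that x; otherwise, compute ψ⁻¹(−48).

13/2

Both pieces are strictly decreasing (slopes −7 and −4), so each is injective on its own interval.
The left piece maps (−∞, 6) onto (−41, ∞); the right piece maps [6, ∞) onto (−∞, −46].
The images leave a gap (−41 has no preimage), so ψ is not surjective, hence not bijective.
Because the two images are disjoint, no x < 6 has ψ(x) = ψ(6), so we compute ψ⁻¹(−48): −48 lies in (−∞, −46], so solve −4x − 22 = −48: x = (−48 + 22)/(−4) = 13/2.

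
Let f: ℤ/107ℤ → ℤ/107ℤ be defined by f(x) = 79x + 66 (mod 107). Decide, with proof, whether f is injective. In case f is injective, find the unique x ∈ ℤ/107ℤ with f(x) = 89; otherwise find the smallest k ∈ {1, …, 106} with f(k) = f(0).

If f(s) = f(t), then 79s ≡ 79t (mod 107). Because gcd(79, 107) = 1, we may cancel 79 to get s ≡ t (mod 107).
Therefore f is injective.
We now compute 79⁻¹ mod 107 explicitly. Euclid's algorithm: 107 = 1·79 + 28, 79 = 2·28 + 23, 28 = 1·23 + 5, 23 = 4·5 + 3, 5 = 1·3 + 2, 3 = 1·2 + 1; back-substituting gives 1 = 42·79 − 31·107, so 79⁻¹ ≡ 42 (mod 107).
Since f is injective, we find f⁻¹(89): we need 79x ≡ 89 − 66 ≡ 23 (mod 107). Using 79⁻¹ = 42: x ≡ 42·23 = 966 = 9·107 + 3, so x = 3.
Check: f(3) = 79·3 + 66 = 303 = 2·107 + 89 ≡ 89 (mod 107).

3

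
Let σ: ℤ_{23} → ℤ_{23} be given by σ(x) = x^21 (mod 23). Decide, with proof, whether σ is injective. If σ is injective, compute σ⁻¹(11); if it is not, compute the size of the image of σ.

21

Since 23 is prime, the nonzero elements of ℤ_{23} form a cyclic group of order 22.
As gcd(21, 22) = 1, raising to the 21st power is a bijection on this group: if a^21 ≡ b^21 then (ab^{−1})^21 = 1, and the only element of order dividing gcd(21, 22) = 1 is 1, so a = b.
With σ(0) = 0 this makes σ injective on all of ℤ_{23}, hence bijective (finite equal-size domain and codomain). In particular σ is injective.
Since σ is injective, we find the preimage of 11. The inverse of x ↦ x^21 on (ℤ_{23})^× is x ↦ x^21, because 21·21 = 441 = 20·22 + 1 ≡ 1 (mod 22) and x^{22} = 1 for x ≠ 0 (Fermat). So σ⁻¹(11) = 11^21 mod 23.
Repeated squaring mod 23: 11^1 ≡ 11, 11^2 ≡ 11² = 121 ≡ 6, 11^4 ≡ 6² = 36 ≡ 13, 11^8 ≡ 13² = 169 ≡ 8, 11^16 ≡ 8² = 64 ≡ 18. Since 21 = 16 + 4 + 1, 11^21 ≡ 18·13·11: 18·13 = 234 ≡ 4, then 4·11 = 44 ≡ 21. So 11^21 ≡ 21 (mod 23).
Hence σ⁻¹(11) = 21.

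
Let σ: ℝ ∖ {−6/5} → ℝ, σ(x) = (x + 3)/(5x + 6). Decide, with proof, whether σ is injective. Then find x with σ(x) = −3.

Suppose σ(x_1) = σ(x_2). Cross-multiplying: (x_1 + 3)(5x_2 + 6) = (x_2 + 3)(5x_1 + 6).
Expanding both sides and cancelling the symmetric terms leaves −9·(x_1 − x_2) = 0. Since −9 ≠ 0, x_1 = x_2. Thus σ is injective.
Solving σ(x) = −3: cross-multiplying gives x + 3 = −3(5x + 6), which rearranges to 16x = −21, so x = −21/16.

-21/16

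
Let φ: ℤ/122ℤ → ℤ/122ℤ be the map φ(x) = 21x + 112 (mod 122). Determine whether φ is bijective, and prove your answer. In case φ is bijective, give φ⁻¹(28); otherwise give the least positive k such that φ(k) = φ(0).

Suppose φ(a) = φ(b) in ℤ/122ℤ. Then 21a + 112 ≡ 21b + 112 (mod 122), so 21(a − b) ≡ 0 (mod 122).
Since gcd(21, 122) = 1, 21 is invertible modulo 122, therefore a − b ≡ 0 (mod 122), i.e. a = b.
We now compute 21⁻¹ mod 122 explicitly. Euclid's algorithm: 122 = 5·21 + 17, 21 = 1·17 + 4, 17 = 4·4 + 1; back-substituting gives 1 = 93·21 − 16·122, so 21⁻¹ ≡ 93 (mod 122).
For any y ∈ ℤ/122ℤ, x = 93(y − 112) mod 122 satisfies φ(x) = 21·93(y − 112) + 112 ≡ y (since 21·93 ≡ 1 mod 122). So every y has a preimage.
Thus φ is bijective.
Since φ is bijective, we find φ⁻¹(28): we need 21x ≡ 28 − 112 ≡ 38 (mod 122). Using 21⁻¹ = 93: x ≡ 93·38 = 3534 = 28·122 + 118, so x = 118.
Check: φ(118) = 21·118 + 112 = 2590 = 21·122 + 28 ≡ 28 (mod 122).

118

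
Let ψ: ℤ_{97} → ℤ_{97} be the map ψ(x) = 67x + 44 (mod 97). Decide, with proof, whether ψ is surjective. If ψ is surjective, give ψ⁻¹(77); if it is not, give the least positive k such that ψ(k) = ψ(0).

Since gcd(67, 97) = 1, 67 is invertible modulo 97. Euclid's algorithm: 97 = 1·67 + 30, 67 = 2·30 + 7, 30 = 4·7 + 2, 7 = 3·2 + 1; back-substituting gives 1 = 42·67 − 29·97, so 67⁻¹ ≡ 42 (mod 97).
Then y ↦ 42(y − 44) is a two-sided inverse to ψ, so every y ∈ ℤ_{97} has a preimage.
So ψ is surjective.
Since ψ is surjective, we find ψ⁻¹(77): we need 67x ≡ 77 − 44 ≡ 33 (mod 97). Using 67⁻¹ = 42: x ≡ 42·33 = 1386 = 14·97 + 28, so x = 28.
Check: ψ(28) = 67·28 + 44 = 1920 = 19·97 + 77 ≡ 77 (mod 97).

28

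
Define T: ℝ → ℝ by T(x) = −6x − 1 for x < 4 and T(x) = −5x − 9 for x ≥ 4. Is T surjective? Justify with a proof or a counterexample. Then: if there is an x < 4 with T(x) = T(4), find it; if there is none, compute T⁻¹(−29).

Both pieces are strictly decreasing (slopes −6 and −5), so each is injective on its own interval.
The left piece maps (−∞, 4) onto (−25, ∞); the right piece maps [4, ∞) onto (−∞, −29].
The union (−25, ∞) ∪ (−∞, −29] omits the interval between −25 and −29; in particular −25 has no preimage. So T is not surjective.
Because the two images are disjoint, no x < 4 has T(x) = T(4), so we compute T⁻¹(−29): −29 lies in (−∞, −29], so solve −5x − 9 = −29: x = (−29 + 9)/(−5) = 4.

4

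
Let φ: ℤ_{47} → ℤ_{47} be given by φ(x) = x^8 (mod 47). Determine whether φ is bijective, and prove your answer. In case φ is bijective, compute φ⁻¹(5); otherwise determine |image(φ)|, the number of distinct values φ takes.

24

φ(23): Repeated squaring mod 47: 23^1 ≡ 23, 23^2 ≡ 23² = 529 ≡ 12, 23^4 ≡ 12² = 144 ≡ 3, 23^8 ≡ 3² = 9. So 23^8 ≡ 9 (mod 47).
φ(24): Repeated squaring mod 47: 24^1 ≡ 24, 24^2 ≡ 24² = 576 ≡ 12, 24^4 ≡ 12² = 144 ≡ 3, 24^8 ≡ 3² = 9. So 24^8 ≡ 9 (mod 47).
So φ(23) = φ(24) = 9 while 23 ≠ 24, hence φ is not injective, hence not bijective.
Since φ is not bijective, we determine |image(φ)|. Computing x^8 mod 47 for each x (by repeated squaring, reducing mod 47 at every step), the values φ(0), φ(1), …, φ(46) are: 0, 1, 21, 28, 18, 8, 24, 16, 2, 32, 27, 12, 34, 37, 7, 36, 42, 4, 14, 6, 3, 25, 17, 9, 9, 17, 25, 3, 6, 14, 4, 42, 36, 7, 37, 34, 12, 27, 32, 2, 16, 24, 8, 18, 28, 21, 1.
The distinct values are {0, 1, 2, 3, 4, 6, 7, 8, 9, 12, 14, 16, 17, 18, 21, 24, 25, 27, 28, 32, 34, 36, 37, 42}; there are 24 of them.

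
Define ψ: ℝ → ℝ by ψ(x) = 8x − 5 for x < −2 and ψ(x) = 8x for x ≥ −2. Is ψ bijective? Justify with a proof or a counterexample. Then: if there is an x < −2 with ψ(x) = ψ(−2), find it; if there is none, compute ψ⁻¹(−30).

Both pieces are strictly increasing (slopes 8 and 8), so each is injective on its own interval.
The left piece maps (−∞, −2) onto (−∞, −21); the right piece maps [−2, ∞) onto [−16, ∞).
The images leave a gap (−21 has no preimage), so ψ is not surjective, hence not bijective.
Because the two images are disjoint, no x < −2 has ψ(x) = ψ(−2), so we compute ψ⁻¹(−30): −30 lies in (−∞, −21), so solve 8x − 5 = −30: x = (−30 + 5)/8 = −25/8.

-25/8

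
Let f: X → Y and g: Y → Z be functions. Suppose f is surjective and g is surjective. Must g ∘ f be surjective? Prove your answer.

surjective

Let c ∈ Z. Since g is surjective, there is b ∈ Y with g(b) = c. Since f is surjective, there is a ∈ X with f(a) = b.
Then (g ∘ f)(a) = g(b) = c. So g ∘ f is surjective.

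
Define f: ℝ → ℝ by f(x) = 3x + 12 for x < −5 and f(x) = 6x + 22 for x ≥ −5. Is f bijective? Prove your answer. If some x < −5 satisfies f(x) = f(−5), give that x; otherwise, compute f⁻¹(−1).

Both pieces are strictly increasing (slopes 3 and 6), so each is injective on its own interval.
The left piece maps (−∞, −5) onto (−∞, −3); the right piece maps [−5, ∞) onto [−8, ∞).
These images overlap. In particular f(−5) = −8 (right piece), and solving 3x + 12 = −8 on the left piece gives x = −20/3 < −5.
So f(−20/3) = f(−5) with −20/3 ≠ −5, and f is not injective, hence not bijective. This x = −20/3 is the requested value below −5.

-20/3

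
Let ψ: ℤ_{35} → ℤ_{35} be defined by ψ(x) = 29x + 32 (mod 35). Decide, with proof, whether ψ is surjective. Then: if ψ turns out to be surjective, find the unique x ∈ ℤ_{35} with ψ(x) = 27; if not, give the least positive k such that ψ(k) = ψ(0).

30

By definition, surjectivity means every element of the codomain has a preimage under ψ.
Since gcd(29, 35) = 1, 29 is invertible modulo 35. Euclid's algorithm: 35 = 1·29 + 6, 29 = 4·6 + 5, 6 = 1·5 + 1; back-substituting gives 1 = 29·29 − 24·35, so 29⁻¹ ≡ 29 (mod 35).
Then y ↦ 29(y − 32) is a two-sided inverse to ψ, so every y ∈ ℤ_{35} has a preimage.
Therefore ψ is surjective.
Since ψ is surjective, we find ψ⁻¹(27): we need 29x ≡ 27 − 32 ≡ 30 (mod 35). Using 29⁻¹ = 29: x ≡ 29·30 = 870 = 24·35 + 30, so x = 30.
Check: ψ(30) = 29·30 + 32 = 902 = 25·35 + 27 ≡ 27 (mod 35).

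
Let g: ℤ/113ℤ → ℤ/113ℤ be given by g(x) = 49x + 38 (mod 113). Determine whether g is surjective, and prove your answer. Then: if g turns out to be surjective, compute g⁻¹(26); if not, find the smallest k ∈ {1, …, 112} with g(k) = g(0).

Recall: surjectivity means every element of the codomain has a preimage under g.
Since gcd(49, 113) = 1, 49 is invertible modulo 113. Euclid's algorithm: 113 = 2·49 + 15, 49 = 3·15 + 4, 15 = 3·4 + 3, 4 = 1·3 + 1; back-substituting gives 1 = 30·49 − 13·113, so 49⁻¹ ≡ 30 (mod 113).
Then y ↦ 30(y − 38) is a two-sided inverse to g, so every y ∈ ℤ/113ℤ has a preimage.
Therefore g is surjective.
Since g is surjective, we compute g⁻¹(26): solve 49x + 38 ≡ 26 (mod 113), i.e. 49x ≡ 101 (mod 113).
Multiplying by 49⁻¹ = 30 gives x ≡ 30·101 = 3030 = 26·113 + 92 ≡ 92 (mod 113).
Check: g(92) = 49·92 + 38 = 4546 = 40·113 + 26 ≡ 26 (mod 113).

92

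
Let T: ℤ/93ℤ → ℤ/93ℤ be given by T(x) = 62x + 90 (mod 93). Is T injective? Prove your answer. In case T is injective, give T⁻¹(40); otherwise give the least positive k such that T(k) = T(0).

We have gcd(62, 93) = 31 > 1. Taking x_1 = 0 and x_2 = 3: T(0) = 90 and T(3) = 62·3 + 90 = 276 ≡ 90 (mod 93).
So T(0) = T(3) while 0 ≠ 3, so T is not injective.
Since T is not injective, we find the least positive k with T(k) = T(0): this means 62k ≡ 0 (mod 93), i.e. 93 ∣ 62k. Since gcd(62, 93) = 31, dividing through by 31 this holds exactly when 3 ∣ 2k, and as gcd(2, 3) = 1, exactly when 3 ∣ k.
The smallest positive such k is 3.

3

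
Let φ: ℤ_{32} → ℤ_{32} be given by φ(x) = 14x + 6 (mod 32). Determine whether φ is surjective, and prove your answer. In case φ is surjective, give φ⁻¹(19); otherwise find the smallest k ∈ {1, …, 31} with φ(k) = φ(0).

16

Since gcd(14, 32) = 2, we have 14x ≡ 0 (mod 2) for all x, so φ(x) ≡ 0 (mod 2).
But 1 ≢ 0 (mod 2), so 1 ∈ ℤ_{32} has no preimage. Thus φ is not surjective.
Since φ is not surjective, we find the least positive k with φ(k) = φ(0): this means 14k ≡ 0 (mod 32), i.e. 32 ∣ 14k. Since gcd(14, 32) = 2, dividing through by 2 this holds exactly when 16 ∣ 7k, and as gcd(7, 16) = 1, exactly when 16 ∣ k.
The smallest positive such k is 16.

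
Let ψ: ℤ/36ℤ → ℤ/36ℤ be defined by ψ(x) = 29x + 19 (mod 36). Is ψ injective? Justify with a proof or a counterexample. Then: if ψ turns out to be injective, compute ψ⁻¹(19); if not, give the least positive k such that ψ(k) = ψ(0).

By definition, injectivity means: for all s, t in the domain, ψ(s) = ψ(t) implies s = t.
Suppose ψ(s) = ψ(t) in ℤ/36ℤ. Then 29s + 19 ≡ 29t + 19 (mod 36), so 29(s − t) ≡ 0 (mod 36).
Since gcd(29, 36) = 1, 29 is invertible modulo 36, so s − t ≡ 0 (mod 36), i.e. s = t.
Therefore ψ is injective.
We now compute 29⁻¹ mod 36 explicitly. Euclid's algorithm: 36 = 1·29 + 7, 29 = 4·7 + 1; back-substituting gives 1 = 5·29 − 4·36, so 29⁻¹ ≡ 5 (mod 36).
Since ψ is injective, we find ψ⁻¹(19): we need 29x ≡ 19 − 19 ≡ 0 (mod 36). Using 29⁻¹ = 5: x ≡ 5·0 = 0, so x = 0.
Check: ψ(0) = 29·0 + 19 = 19 ≡ 19 (mod 36).

0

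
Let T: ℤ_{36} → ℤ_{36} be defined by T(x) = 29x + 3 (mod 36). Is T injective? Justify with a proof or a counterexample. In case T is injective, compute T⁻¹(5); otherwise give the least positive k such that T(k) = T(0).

10

Suppose T(x_1) = T(x_2) in ℤ_{36}. Then 29x_1 + 3 ≡ 29x_2 + 3 (mod 36), thus 29(x_1 − x_2) ≡ 0 (mod 36).
Since gcd(29, 36) = 1, 29 is invertible modulo 36, therefore x_1 − x_2 ≡ 0 (mod 36), i.e. x_1 = x_2.
Thus T is injective.
We now compute 29⁻¹ mod 36 explicitly. Euclid's algorithm: 36 = 1·29 + 7, 29 = 4·7 + 1; back-substituting gives 1 = 5·29 − 4·36, so 29⁻¹ ≡ 5 (mod 36).
Since T is injective, we compute T⁻¹(5): solve 29x + 3 ≡ 5 (mod 36), i.e. 29x ≡ 2 (mod 36).
Multiplying by 29⁻¹ = 5 gives x ≡ 5·2 = 10 ≡ 10 (mod 36).
Check: T(10) = 29·10 + 3 = 293 = 8·36 + 5 ≡ 5 (mod 36).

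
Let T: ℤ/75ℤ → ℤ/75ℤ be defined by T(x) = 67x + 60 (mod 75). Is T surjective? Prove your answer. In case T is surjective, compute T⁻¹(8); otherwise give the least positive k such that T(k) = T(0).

44

Since gcd(67, 75) = 1, 67 is invertible modulo 75. Euclid's algorithm: 75 = 1·67 + 8, 67 = 8·8 + 3, 8 = 2·3 + 2, 3 = 1·2 + 1; back-substituting gives 1 = 28·67 − 25·75, so 67⁻¹ ≡ 28 (mod 75).
For any y ∈ ℤ/75ℤ, x = 28(y − 60) mod 75 satisfies T(x) = 67·28(y − 60) + 60 ≡ y (since 67·28 ≡ 1 mod 75). So every y has a preimage.
Therefore T is surjective.
Since T is surjective, we find T⁻¹(8): we need 67x ≡ 8 − 60 ≡ 23 (mod 75). Using 67⁻¹ = 28: x ≡ 28·23 = 644 = 8·75 + 44, so x = 44.
Check: T(44) = 67·44 + 60 = 3008 = 40·75 + 8 ≡ 8 (mod 75).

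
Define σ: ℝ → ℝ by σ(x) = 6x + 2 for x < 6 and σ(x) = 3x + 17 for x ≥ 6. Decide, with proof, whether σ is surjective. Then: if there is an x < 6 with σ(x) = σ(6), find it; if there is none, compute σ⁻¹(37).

11/2

Both pieces are strictly increasing (slopes 6 and 3), so each is injective on its own interval.
The left piece maps (−∞, 6) onto (−∞, 38); the right piece maps [6, ∞) onto [35, ∞).
The union (−∞, 38) ∪ [35, ∞) covers ℝ, so σ is surjective.
For the follow-up: the images overlap, so an x < 6 with σ(x) = σ(6) exists. σ(6) = 35; solving 6x + 2 = 35 for x < 6 gives x = (35 − 2)/6 = 11/2.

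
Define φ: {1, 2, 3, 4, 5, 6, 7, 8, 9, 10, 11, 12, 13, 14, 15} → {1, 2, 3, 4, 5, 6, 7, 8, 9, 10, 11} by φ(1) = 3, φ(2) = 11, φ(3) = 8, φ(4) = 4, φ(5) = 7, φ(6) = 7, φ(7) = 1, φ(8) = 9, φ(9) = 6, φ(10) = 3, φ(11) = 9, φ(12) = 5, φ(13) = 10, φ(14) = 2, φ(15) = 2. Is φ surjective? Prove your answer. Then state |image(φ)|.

11

Every element of the codomain has a preimage: 1 = φ(7), 2 = φ(14), 3 = φ(1), 4 = φ(4), 5 = φ(12), 6 = φ(9), 7 = φ(5), 8 = φ(3), 9 = φ(8), 10 = φ(13), 11 = φ(2).
Thus φ is surjective.
The image of φ is {1, 2, 3, 4, 5, 6, 7, 8, 9, 10, 11}, which has 11 elements.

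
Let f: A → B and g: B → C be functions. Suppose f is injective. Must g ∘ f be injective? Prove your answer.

not injective

No. Take A = B = C = {0, 1}, f = identity (injective), and g(x) = 0 for every x.
Then (g ∘ f)(0) = 0 = (g ∘ f)(1) with 0 ≠ 1, so g ∘ f is not injective.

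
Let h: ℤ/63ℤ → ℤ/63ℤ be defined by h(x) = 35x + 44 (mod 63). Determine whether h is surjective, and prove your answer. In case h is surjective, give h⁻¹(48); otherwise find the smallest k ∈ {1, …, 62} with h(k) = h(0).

9

Recall: h is surjective if every y in the codomain equals h(x) for some x in the domain.
Since gcd(35, 63) = 7, we have 35x ≡ 0 (mod 7) for all x, so h(x) ≡ 2 (mod 7).
But 0 ≢ 2 (mod 7), so 0 ∈ ℤ/63ℤ has no preimage. Thus h is not surjective.
Since h is not surjective, we find the least positive k with h(k) = h(0): this means 35k ≡ 0 (mod 63), i.e. 63 ∣ 35k. Since gcd(35, 63) = 7, dividing through by 7 this holds exactly when 9 ∣ 5k, and as gcd(5, 9) = 1, exactly when 9 ∣ k.
The smallest positive such k is 9.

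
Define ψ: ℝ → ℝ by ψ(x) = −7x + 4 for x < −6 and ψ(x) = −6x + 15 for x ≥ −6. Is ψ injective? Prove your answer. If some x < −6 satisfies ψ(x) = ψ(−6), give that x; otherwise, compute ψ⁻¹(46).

Both pieces are strictly decreasing (slopes −7 and −6), so each is injective on its own interval.
The left piece maps (−∞, −6) onto (46, ∞); the right piece maps [−6, ∞) onto (−∞, 51].
These images overlap. In particular ψ(−6) = 51 (right piece), and solving −7x + 4 = 51 on the left piece gives x = −47/7 < −6.
So ψ(−47/7) = ψ(−6) with −47/7 ≠ −6, and ψ is not injective. This x = −47/7 is the requested value below −6.

-47/7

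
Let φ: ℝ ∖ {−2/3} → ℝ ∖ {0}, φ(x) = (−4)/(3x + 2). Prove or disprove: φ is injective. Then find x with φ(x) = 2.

Suppose φ(x_1) = φ(x_2). Cross-multiplying: (−4)(3x_2 + 2) = (−4)(3x_1 + 2).
Expanding both sides and cancelling the symmetric terms leaves 12·(x_1 − x_2) = 0. Since 12 ≠ 0, x_1 = x_2. Hence φ is injective.
Solving φ(x) = 2: cross-multiplying gives −4 = 2(3x + 2), which rearranges to −6x = 8, so x = −4/3.

-4/3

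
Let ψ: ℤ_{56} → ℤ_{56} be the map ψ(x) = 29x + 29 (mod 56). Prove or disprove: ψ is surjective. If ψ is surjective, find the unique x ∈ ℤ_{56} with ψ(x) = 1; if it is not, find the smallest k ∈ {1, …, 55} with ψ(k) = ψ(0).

28

Since gcd(29, 56) = 1, 29 is invertible modulo 56. Euclid's algorithm: 56 = 1·29 + 27, 29 = 1·27 + 2, 27 = 13·2 + 1; back-substituting gives 1 = 29·29 − 15·56, so 29⁻¹ ≡ 29 (mod 56).
Then y ↦ 29(y − 29) is a two-sided inverse to ψ, so every y ∈ ℤ_{56} has a preimage.
Therefore ψ is surjective.
Since ψ is surjective, we find ψ⁻¹(1): we need 29x ≡ 1 − 29 ≡ 28 (mod 56). Using 29⁻¹ = 29: x ≡ 29·28 = 812 = 14·56 + 28, so x = 28.
Check: ψ(28) = 29·28 + 29 = 841 = 15·56 + 1 ≡ 1 (mod 56).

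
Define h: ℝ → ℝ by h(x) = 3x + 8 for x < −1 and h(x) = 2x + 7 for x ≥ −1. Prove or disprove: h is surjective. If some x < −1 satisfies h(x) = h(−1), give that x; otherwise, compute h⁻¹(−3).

Both pieces are strictly increasing (slopes 3 and 2), so each is injective on its own interval.
The left piece maps (−∞, −1) onto (−∞, 5); the right piece maps [−1, ∞) onto [5, ∞).
These images together cover ℝ, so h is surjective.
Because the two images are disjoint, no x < −1 has h(x) = h(−1), so we compute h⁻¹(−3): −3 lies in (−∞, 5), so solve 3x + 8 = −3: x = (−3 − 8)/3 = −11/3.

-11/3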